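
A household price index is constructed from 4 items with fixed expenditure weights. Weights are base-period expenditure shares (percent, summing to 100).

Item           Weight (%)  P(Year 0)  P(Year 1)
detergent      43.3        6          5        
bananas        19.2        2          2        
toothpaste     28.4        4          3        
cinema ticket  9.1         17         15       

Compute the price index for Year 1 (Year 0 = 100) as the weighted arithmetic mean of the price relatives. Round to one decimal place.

84.6

detergent: 43.3 × (5/6) = 43.3 × 0.833333 = 36.0833
bananas: 19.2 × (2/2) = 19.2 × 1.000000 = 19.2000
toothpaste: 28.4 × (3/4) = 28.4 × 0.750000 = 21.3000
cinema ticket: 9.1 × (15/17) = 9.1 × 0.882353 = 8.0294
Index = Σ wᵢ·(p₁ᵢ/p₀ᵢ) = 36.0833 + 19.2000 + 21.3000 + 8.0294 = 84.6127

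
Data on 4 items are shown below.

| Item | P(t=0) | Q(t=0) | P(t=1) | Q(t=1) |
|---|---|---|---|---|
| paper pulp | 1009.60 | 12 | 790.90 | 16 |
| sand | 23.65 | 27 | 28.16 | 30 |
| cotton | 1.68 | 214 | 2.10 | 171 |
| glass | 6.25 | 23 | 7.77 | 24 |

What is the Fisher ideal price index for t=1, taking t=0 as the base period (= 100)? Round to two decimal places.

Laspeyres component (base-period weights):
ΣP(t=1)Q(t=0) = 790.90×12 + 28.16×27 + 2.10×214 + 7.77×23 = 9490.8 + 760.32 + 449.4 + 178.71 = 10879.23
ΣP(t=0)Q(t=0) = 1009.60×12 + 23.65×27 + 1.68×214 + 6.25×23 = 12115.2 + 638.55 + 359.52 + 143.75 = 13257.02
L = 10879.23 / 13257.02 × 100 = 82.0639
Paasche component (current-period weights):
ΣP(t=1)Q(t=1) = 790.90×16 + 28.16×30 + 2.10×171 + 7.77×24 = 12654.4 + 844.8 + 359.1 + 186.48 = 14044.78
ΣP(t=0)Q(t=1) = 1009.60×16 + 23.65×30 + 1.68×171 + 6.25×24 = 16153.6 + 709.5 + 287.28 + 150 = 17300.38
P = 14044.78 / 17300.38 × 100 = 81.1819
Fisher = √(L × P) = √(82.0639 × 81.1819) = 81.6217

81.62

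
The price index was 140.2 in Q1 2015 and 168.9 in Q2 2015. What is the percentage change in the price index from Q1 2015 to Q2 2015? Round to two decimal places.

Change = (168.9 − 140.2) / 140.2 × 100
       = 28.7 / 140.2 × 100 = 20.4708%

20.47%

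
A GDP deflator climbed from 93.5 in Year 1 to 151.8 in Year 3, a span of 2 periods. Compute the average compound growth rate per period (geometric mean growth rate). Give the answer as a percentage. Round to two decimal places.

27.42%

Growth factor = (151.8/93.5)^(1/2) = (1.623529)^(1/2) = 1.274178
Growth rate = 1.274178 − 1 = 0.274178 = 27.4178%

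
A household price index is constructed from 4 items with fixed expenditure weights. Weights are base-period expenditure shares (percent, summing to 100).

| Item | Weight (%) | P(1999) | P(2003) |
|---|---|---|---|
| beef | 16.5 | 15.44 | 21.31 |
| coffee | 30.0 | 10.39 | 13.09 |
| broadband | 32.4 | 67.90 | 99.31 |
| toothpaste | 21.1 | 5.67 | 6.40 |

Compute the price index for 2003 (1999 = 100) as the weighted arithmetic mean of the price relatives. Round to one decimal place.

beef: 16.5 × (21.31/15.44) = 16.5 × 1.380181 = 22.7730
coffee: 30.0 × (13.09/10.39) = 30.0 × 1.259865 = 37.7960
broadband: 32.4 × (99.31/67.90) = 32.4 × 1.462592 = 47.3880
toothpaste: 21.1 × (6.40/5.67) = 21.1 × 1.128748 = 23.8166
Index = Σ wᵢ·(p₁ᵢ/p₀ᵢ) = 22.7730 + 37.7960 + 47.3880 + 23.8166 = 131.7735

131.8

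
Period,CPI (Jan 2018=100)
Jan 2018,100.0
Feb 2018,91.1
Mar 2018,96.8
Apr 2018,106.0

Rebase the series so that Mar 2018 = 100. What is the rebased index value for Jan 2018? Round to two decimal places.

103.31

Rebased(Jan 2018) = 100.0 / 96.8 × 100 = 103.3058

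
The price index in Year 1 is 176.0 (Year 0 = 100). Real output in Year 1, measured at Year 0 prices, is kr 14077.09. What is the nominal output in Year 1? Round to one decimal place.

Nominal = Real × (Index/100) = 14077.09 × (176.0/100)
        = 14077.09 × 1.760 = 24775.6784

24775.7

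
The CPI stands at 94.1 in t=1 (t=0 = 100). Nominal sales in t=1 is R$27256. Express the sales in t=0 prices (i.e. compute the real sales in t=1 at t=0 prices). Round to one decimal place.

Real = Nominal ÷ (Index/100) = 27256 ÷ (94.1/100)
     = 27256 ÷ 0.941 = 28964.9309

28964.9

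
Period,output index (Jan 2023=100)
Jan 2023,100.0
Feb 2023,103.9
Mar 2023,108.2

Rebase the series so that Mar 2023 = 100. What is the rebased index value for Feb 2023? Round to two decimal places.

96.03

Rebased(Feb 2023) = 103.9 / 108.2 × 100 = 96.0259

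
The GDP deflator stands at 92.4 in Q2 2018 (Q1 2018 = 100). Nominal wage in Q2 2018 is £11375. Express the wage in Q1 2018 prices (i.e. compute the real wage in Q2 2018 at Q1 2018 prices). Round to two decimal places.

12310.61

Real = Nominal ÷ (Index/100) = 11375 ÷ (92.4/100)
     = 11375 ÷ 0.924 = 12310.6061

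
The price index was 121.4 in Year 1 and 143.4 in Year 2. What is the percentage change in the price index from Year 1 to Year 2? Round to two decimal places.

Change = (143.4 − 121.4) / 121.4 × 100
       = 22.0 / 121.4 × 100 = 18.1219%

18.12%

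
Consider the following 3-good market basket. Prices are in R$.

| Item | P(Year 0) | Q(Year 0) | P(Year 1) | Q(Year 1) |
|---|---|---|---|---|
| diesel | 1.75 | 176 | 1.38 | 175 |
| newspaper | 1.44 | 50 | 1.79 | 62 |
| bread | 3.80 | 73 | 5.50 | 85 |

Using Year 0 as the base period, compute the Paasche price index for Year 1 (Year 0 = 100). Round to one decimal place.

Paasche price index uses current-period quantities as weights.
ΣP(Year 1)·Q(Year 1) = 1.38×175 + 1.79×62 + 5.50×85 = 241.5 + 110.98 + 467.5 = 819.98
ΣP(Year 0)·Q(Year 1) = 1.75×175 + 1.44×62 + 3.80×85 = 306.25 + 89.28 + 323 = 718.53
Index = 819.98 / 718.53 × 100 = 114.1191

114.1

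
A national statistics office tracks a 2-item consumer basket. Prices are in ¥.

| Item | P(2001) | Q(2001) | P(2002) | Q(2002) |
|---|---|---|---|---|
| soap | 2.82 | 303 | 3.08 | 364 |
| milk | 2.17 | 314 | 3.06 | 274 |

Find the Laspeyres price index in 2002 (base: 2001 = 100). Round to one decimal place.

Laspeyres price index uses base-period quantities as weights.
ΣP(2002)·Q(2001) = 3.08×303 + 3.06×314 = 933.24 + 960.84 = 1894.08
ΣP(2001)·Q(2001) = 2.82×303 + 2.17×314 = 854.46 + 681.38 = 1535.84
Index = 1894.08 / 1535.84 × 100 = 123.3253

123.3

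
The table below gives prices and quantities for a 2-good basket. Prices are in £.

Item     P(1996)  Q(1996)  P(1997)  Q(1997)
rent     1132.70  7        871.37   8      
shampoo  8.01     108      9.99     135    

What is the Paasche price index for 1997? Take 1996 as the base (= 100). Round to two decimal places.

82.02

Paasche price index uses current-period quantities as weights.
ΣP(1997)·Q(1997) = 871.37×8 + 9.99×135 = 6970.96 + 1348.65 = 8319.61
ΣP(1996)·Q(1997) = 1132.70×8 + 8.01×135 = 9061.6 + 1081.35 = 10142.95
Index = 8319.61 / 10142.95 × 100 = 82.0236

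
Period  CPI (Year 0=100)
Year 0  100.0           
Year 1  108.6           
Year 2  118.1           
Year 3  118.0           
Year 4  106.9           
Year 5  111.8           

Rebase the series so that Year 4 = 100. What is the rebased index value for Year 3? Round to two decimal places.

Rebased(Year 3) = 118.0 / 106.9 × 100 = 110.3835

110.38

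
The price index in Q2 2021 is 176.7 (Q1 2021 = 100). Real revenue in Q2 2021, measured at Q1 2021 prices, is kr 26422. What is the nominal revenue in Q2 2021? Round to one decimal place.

Nominal = Real × (Index/100) = 26422 × (176.7/100)
        = 26422 × 1.767 = 46687.6740

46687.7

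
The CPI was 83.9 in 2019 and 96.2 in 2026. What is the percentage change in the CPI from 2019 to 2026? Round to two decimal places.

Change = (96.2 − 83.9) / 83.9 × 100
       = 12.3 / 83.9 × 100 = 14.6603%

14.66%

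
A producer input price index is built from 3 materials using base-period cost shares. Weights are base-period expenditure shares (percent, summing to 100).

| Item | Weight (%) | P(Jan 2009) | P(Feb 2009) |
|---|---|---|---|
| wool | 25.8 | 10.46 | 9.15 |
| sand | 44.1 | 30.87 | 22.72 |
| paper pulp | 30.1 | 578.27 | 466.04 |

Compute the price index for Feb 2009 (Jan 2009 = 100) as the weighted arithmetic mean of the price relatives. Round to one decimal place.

79.3

wool: 25.8 × (9.15/10.46) = 25.8 × 0.874761 = 22.5688
sand: 44.1 × (22.72/30.87) = 44.1 × 0.735990 = 32.4571
paper pulp: 30.1 × (466.04/578.27) = 30.1 × 0.805921 = 24.2582
Index = Σ wᵢ·(p₁ᵢ/p₀ᵢ) = 22.5688 + 32.4571 + 24.2582 = 79.2842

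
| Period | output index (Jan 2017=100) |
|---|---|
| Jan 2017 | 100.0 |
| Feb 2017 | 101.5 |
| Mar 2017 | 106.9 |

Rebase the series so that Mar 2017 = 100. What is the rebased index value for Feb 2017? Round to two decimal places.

Rebased(Feb 2017) = 101.5 / 106.9 × 100 = 94.9486

94.95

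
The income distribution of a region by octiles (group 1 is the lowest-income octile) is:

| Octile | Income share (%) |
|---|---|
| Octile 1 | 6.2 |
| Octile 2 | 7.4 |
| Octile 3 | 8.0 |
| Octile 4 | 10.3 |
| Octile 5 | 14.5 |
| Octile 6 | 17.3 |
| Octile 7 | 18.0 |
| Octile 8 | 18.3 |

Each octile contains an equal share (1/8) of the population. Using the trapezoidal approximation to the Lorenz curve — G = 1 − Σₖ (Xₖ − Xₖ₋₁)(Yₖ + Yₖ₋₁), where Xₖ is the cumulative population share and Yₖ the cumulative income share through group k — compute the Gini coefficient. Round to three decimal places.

Cumulative income shares Yₖ: 0.0620, 0.1360, 0.2160, 0.3190, 0.4640, 0.6370, 0.8170, 1.0000
Σ (Xₖ−Xₖ₋₁)(Yₖ+Yₖ₋₁) = (1/8)(0.0620+0.0000) + (1/8)(0.1360+0.0620) + (1/8)(0.2160+0.1360) + (1/8)(0.3190+0.2160) + (1/8)(0.4640+0.3190) + (1/8)(0.6370+0.4640) + (1/8)(0.8170+0.6370) + (1/8)(1.0000+0.8170)
  = 0.0077 + 0.0248 + 0.0440 + 0.0669 + 0.0979 + 0.1376 + 0.1818 + 0.2271 = 0.7878
G = 1 − 0.7878 = 0.2122

0.212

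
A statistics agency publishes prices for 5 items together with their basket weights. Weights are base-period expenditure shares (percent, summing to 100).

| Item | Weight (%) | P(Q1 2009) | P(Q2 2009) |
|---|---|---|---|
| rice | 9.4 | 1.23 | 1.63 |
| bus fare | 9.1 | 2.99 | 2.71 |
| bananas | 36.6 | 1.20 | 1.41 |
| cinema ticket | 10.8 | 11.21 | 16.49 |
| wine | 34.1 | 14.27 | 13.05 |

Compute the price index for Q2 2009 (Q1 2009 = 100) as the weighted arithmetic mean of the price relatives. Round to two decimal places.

rice: 9.4 × (1.63/1.23) = 9.4 × 1.325203 = 12.4569
bus fare: 9.1 × (2.71/2.99) = 9.1 × 0.906355 = 8.2478
bananas: 36.6 × (1.41/1.20) = 36.6 × 1.175000 = 43.0050
cinema ticket: 10.8 × (16.49/11.21) = 10.8 × 1.471008 = 15.8869
wine: 34.1 × (13.05/14.27) = 34.1 × 0.914506 = 31.1847
Index = Σ wᵢ·(p₁ᵢ/p₀ᵢ) = 12.4569 + 8.2478 + 43.0050 + 15.8869 + 31.1847 = 110.7813

110.78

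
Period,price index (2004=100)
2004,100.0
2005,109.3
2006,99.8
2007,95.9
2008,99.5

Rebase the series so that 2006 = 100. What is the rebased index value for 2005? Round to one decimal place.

Rebased(2005) = 109.3 / 99.8 × 100 = 109.5190

109.5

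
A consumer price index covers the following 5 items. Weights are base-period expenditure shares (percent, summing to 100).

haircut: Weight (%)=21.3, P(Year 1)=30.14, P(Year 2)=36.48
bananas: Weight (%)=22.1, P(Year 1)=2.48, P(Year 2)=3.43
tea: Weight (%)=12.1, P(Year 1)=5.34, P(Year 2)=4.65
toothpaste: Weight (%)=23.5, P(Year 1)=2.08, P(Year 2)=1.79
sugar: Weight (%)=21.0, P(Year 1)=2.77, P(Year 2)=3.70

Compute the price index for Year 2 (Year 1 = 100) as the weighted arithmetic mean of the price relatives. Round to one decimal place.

115.2

haircut: 21.3 × (36.48/30.14) = 21.3 × 1.210352 = 25.7805
bananas: 22.1 × (3.43/2.48) = 22.1 × 1.383065 = 30.5657
tea: 12.1 × (4.65/5.34) = 12.1 × 0.870787 = 10.5365
toothpaste: 23.5 × (1.79/2.08) = 23.5 × 0.860577 = 20.2236
sugar: 21.0 × (3.70/2.77) = 21.0 × 1.335740 = 28.0505
Index = Σ wᵢ·(p₁ᵢ/p₀ᵢ) = 25.7805 + 30.5657 + 10.5365 + 20.2236 + 28.0505 = 115.1568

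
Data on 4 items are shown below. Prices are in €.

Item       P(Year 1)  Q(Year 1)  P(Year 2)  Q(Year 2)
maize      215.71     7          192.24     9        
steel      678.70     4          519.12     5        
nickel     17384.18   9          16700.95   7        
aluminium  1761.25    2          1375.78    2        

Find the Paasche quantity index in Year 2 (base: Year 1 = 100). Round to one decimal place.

Paasche quantity index uses current-period prices as weights.
ΣP(Year 2)·Q(Year 2) = 192.24×9 + 519.12×5 + 16700.95×7 + 1375.78×2 = 1730.16 + 2595.6 + 116906.65 + 2751.56 = 123983.97
ΣP(Year 2)·Q(Year 1) = 192.24×7 + 519.12×4 + 16700.95×9 + 1375.78×2 = 1345.68 + 2076.48 + 150308.55 + 2751.56 = 156482.27
Index = 123983.97 / 156482.27 × 100 = 79.2320

79.2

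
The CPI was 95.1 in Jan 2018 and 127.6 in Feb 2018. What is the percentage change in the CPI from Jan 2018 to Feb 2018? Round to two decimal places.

Change = (127.6 − 95.1) / 95.1 × 100
       = 32.5 / 95.1 × 100 = 34.1746%

34.17%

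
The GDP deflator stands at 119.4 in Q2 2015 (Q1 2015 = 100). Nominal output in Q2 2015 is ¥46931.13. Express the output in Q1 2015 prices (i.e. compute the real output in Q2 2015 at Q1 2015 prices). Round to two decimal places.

Real = Nominal ÷ (Index/100) = 46931.13 ÷ (119.4/100)
     = 46931.13 ÷ 1.194 = 39305.8040

39305.80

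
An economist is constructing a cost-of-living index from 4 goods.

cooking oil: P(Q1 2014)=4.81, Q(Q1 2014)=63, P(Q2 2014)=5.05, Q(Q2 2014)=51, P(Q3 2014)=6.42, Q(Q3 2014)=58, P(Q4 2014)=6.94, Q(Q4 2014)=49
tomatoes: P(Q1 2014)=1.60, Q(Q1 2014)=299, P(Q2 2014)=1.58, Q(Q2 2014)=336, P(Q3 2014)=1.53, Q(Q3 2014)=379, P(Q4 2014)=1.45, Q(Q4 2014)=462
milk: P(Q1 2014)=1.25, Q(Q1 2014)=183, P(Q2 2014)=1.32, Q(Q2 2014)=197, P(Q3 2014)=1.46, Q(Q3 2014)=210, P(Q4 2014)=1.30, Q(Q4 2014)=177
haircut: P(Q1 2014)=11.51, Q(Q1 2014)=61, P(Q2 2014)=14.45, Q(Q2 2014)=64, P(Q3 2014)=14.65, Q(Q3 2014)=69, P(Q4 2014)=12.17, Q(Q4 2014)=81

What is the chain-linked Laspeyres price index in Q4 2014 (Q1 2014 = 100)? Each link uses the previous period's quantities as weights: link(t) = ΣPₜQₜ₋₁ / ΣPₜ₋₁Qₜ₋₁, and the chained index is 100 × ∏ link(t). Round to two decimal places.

Link Q1 2014→Q2 2014:
ΣP(Q2 2014)Q(Q1 2014) = 5.05×63 + 1.58×299 + 1.32×183 + 14.45×61 = 318.15 + 472.42 + 241.56 + 881.45 = 1913.58
ΣP(Q1 2014)Q(Q1 2014) = 4.81×63 + 1.60×299 + 1.25×183 + 11.51×61 = 303.03 + 478.4 + 228.75 + 702.11 = 1712.29
link = 1913.58/1712.29 = 1.117556
Link Q2 2014→Q3 2014:
ΣP(Q3 2014)Q(Q2 2014) = 6.42×51 + 1.53×336 + 1.46×197 + 14.65×64 = 327.42 + 514.08 + 287.62 + 937.6 = 2066.72
ΣP(Q2 2014)Q(Q2 2014) = 5.05×51 + 1.58×336 + 1.32×197 + 14.45×64 = 257.55 + 530.88 + 260.04 + 924.8 = 1973.27
link = 2066.72/1973.27 = 1.047358
Link Q3 2014→Q4 2014:
ΣP(Q4 2014)Q(Q3 2014) = 6.94×58 + 1.45×379 + 1.30×210 + 12.17×69 = 402.52 + 549.55 + 273 + 839.73 = 2064.8
ΣP(Q3 2014)Q(Q3 2014) = 6.42×58 + 1.53×379 + 1.46×210 + 14.65×69 = 372.36 + 579.87 + 306.6 + 1010.85 = 2269.68
link = 2064.8/2269.68 = 0.909732
Chained index = 100 × 1.117556 × 1.047358 × 0.909732 = 106.4824

106.48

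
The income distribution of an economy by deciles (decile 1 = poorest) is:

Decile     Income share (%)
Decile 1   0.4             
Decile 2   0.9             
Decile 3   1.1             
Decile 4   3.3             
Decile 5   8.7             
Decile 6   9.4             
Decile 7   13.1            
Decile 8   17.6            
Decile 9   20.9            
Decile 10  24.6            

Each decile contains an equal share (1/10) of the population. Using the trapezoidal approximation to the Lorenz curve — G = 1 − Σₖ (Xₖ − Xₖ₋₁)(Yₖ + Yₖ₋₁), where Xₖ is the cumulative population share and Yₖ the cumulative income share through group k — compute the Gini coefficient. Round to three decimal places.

0.470

Cumulative income shares Yₖ: 0.0040, 0.0130, 0.0240, 0.0570, 0.1440, 0.2380, 0.3690, 0.5450, 0.7540, 1.0000
Σ (Xₖ−Xₖ₋₁)(Yₖ+Yₖ₋₁) = (1/10)(0.0040+0.0000) + (1/10)(0.0130+0.0040) + (1/10)(0.0240+0.0130) + (1/10)(0.0570+0.0240) + (1/10)(0.1440+0.0570) + (1/10)(0.2380+0.1440) + (1/10)(0.3690+0.2380) + (1/10)(0.5450+0.3690) + (1/10)(0.7540+0.5450) + (1/10)(1.0000+0.7540)
  = 0.0004 + 0.0017 + 0.0037 + 0.0081 + 0.0201 + 0.0382 + 0.0607 + 0.0914 + 0.1299 + 0.1754 = 0.5296
G = 1 − 0.5296 = 0.4704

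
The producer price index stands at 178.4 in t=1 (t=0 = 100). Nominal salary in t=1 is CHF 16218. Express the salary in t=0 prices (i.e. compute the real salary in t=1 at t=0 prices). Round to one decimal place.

9090.8

Real = Nominal ÷ (Index/100) = 16218 ÷ (178.4/100)
     = 16218 ÷ 1.784 = 9090.8072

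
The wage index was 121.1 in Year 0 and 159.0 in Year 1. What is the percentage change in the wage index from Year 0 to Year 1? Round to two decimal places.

Change = (159.0 − 121.1) / 121.1 × 100
       = 37.9 / 121.1 × 100 = 31.2964%

31.30%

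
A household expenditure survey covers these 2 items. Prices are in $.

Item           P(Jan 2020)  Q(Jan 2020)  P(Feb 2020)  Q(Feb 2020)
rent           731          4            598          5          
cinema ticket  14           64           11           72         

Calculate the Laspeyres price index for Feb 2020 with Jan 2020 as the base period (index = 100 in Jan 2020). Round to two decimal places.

Laspeyres price index uses base-period quantities as weights.
ΣP(Feb 2020)·Q(Jan 2020) = 598×4 + 11×64 = 2392 + 704 = 3096
ΣP(Jan 2020)·Q(Jan 2020) = 731×4 + 14×64 = 2924 + 896 = 3820
Index = 3096 / 3820 × 100 = 81.0471

81.05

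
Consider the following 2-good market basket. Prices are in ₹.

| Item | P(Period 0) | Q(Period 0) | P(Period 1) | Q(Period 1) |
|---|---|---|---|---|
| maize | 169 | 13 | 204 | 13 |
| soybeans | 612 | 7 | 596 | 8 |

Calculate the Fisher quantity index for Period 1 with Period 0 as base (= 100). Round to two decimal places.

Laspeyres component (base-period weights):
ΣP(Period 0)Q(Period 1) = 169×13 + 612×8 = 2197 + 4896 = 7093
ΣP(Period 0)Q(Period 0) = 169×13 + 612×7 = 2197 + 4284 = 6481
L = 7093 / 6481 × 100 = 109.4430
Paasche component (current-period weights):
ΣP(Period 1)Q(Period 1) = 204×13 + 596×8 = 2652 + 4768 = 7420
ΣP(Period 1)Q(Period 0) = 204×13 + 596×7 = 2652 + 4172 = 6824
P = 7420 / 6824 × 100 = 108.7339
Fisher = √(L × P) = √(109.4430 × 108.7339) = 109.0879

109.09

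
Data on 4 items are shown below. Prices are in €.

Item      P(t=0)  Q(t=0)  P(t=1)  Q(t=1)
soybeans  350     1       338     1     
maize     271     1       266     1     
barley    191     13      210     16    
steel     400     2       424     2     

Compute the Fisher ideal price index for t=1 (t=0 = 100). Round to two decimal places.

Laspeyres component (base-period weights):
ΣP(t=1)Q(t=0) = 338×1 + 266×1 + 210×13 + 424×2 = 338 + 266 + 2730 + 848 = 4182
ΣP(t=0)Q(t=0) = 350×1 + 271×1 + 191×13 + 400×2 = 350 + 271 + 2483 + 800 = 3904
L = 4182 / 3904 × 100 = 107.1209
Paasche component (current-period weights):
ΣP(t=1)Q(t=1) = 338×1 + 266×1 + 210×16 + 424×2 = 338 + 266 + 3360 + 848 = 4812
ΣP(t=0)Q(t=1) = 350×1 + 271×1 + 191×16 + 400×2 = 350 + 271 + 3056 + 800 = 4477
P = 4812 / 4477 × 100 = 107.4827
Fisher = √(L × P) = √(107.1209 × 107.4827) = 107.3016

107.30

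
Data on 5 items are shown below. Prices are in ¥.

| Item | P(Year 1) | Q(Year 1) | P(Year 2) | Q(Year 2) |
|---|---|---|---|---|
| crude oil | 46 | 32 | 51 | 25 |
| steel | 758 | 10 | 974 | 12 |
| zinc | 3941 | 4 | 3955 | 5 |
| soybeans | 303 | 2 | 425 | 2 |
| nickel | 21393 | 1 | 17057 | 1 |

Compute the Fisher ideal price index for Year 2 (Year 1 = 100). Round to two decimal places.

96.91

Laspeyres component (base-period weights):
ΣP(Year 2)Q(Year 1) = 51×32 + 974×10 + 3955×4 + 425×2 + 17057×1 = 1632 + 9740 + 15820 + 850 + 17057 = 45099
ΣP(Year 1)Q(Year 1) = 46×32 + 758×10 + 3941×4 + 303×2 + 21393×1 = 1472 + 7580 + 15764 + 606 + 21393 = 46815
L = 45099 / 46815 × 100 = 96.3345
Paasche component (current-period weights):
ΣP(Year 2)Q(Year 2) = 51×25 + 974×12 + 3955×5 + 425×2 + 17057×1 = 1275 + 11688 + 19775 + 850 + 17057 = 50645
ΣP(Year 1)Q(Year 2) = 46×25 + 758×12 + 3941×5 + 303×2 + 21393×1 = 1150 + 9096 + 19705 + 606 + 21393 = 51950
P = 50645 / 51950 × 100 = 97.4880
Fisher = √(L × P) = √(96.3345 × 97.4880) = 96.9095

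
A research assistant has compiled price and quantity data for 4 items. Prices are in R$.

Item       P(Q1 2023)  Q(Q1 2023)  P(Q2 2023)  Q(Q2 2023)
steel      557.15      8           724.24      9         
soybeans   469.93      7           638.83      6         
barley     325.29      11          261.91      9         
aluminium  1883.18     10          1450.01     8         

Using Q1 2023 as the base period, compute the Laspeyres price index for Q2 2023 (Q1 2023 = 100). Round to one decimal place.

Laspeyres price index uses base-period quantities as weights.
ΣP(Q2 2023)·Q(Q1 2023) = 724.24×8 + 638.83×7 + 261.91×11 + 1450.01×10 = 5793.92 + 4471.81 + 2881.01 + 14500.1 = 27646.84
ΣP(Q1 2023)·Q(Q1 2023) = 557.15×8 + 469.93×7 + 325.29×11 + 1883.18×10 = 4457.2 + 3289.51 + 3578.19 + 18831.8 = 30156.7
Index = 27646.84 / 30156.7 × 100 = 91.6773

91.7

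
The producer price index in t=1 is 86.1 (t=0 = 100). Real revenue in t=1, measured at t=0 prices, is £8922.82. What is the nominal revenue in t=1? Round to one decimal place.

7682.5

Nominal = Real × (Index/100) = 8922.82 × (86.1/100)
        = 8922.82 × 0.861 = 7682.5480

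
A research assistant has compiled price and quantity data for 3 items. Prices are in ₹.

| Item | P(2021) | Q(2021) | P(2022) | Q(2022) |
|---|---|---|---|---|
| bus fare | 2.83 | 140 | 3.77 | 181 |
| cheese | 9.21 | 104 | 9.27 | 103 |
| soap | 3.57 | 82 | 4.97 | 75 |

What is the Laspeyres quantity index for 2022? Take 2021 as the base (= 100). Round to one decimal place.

105.0

Laspeyres quantity index uses base-period prices as weights.
ΣP(2021)·Q(2022) = 2.83×181 + 9.21×103 + 3.57×75 = 512.23 + 948.63 + 267.75 = 1728.61
ΣP(2021)·Q(2021) = 2.83×140 + 9.21×104 + 3.57×82 = 396.2 + 957.84 + 292.74 = 1646.78
Index = 1728.61 / 1646.78 × 100 = 104.9691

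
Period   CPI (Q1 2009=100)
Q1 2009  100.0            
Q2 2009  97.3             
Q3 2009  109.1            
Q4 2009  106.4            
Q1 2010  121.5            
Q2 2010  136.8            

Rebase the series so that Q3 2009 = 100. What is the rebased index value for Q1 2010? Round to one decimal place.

111.4

Rebased(Q1 2010) = 121.5 / 109.1 × 100 = 111.3657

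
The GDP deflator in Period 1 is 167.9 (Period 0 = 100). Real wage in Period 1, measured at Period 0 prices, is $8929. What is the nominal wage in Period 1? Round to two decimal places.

14991.79

Nominal = Real × (Index/100) = 8929 × (167.9/100)
        = 8929 × 1.679 = 14991.7910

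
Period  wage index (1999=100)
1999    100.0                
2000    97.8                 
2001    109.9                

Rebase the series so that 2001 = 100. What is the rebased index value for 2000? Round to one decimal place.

89.0

Rebased(2000) = 97.8 / 109.9 × 100 = 88.9900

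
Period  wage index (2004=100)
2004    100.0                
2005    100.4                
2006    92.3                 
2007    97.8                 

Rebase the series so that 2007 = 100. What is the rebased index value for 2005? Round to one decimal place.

102.7

Rebased(2005) = 100.4 / 97.8 × 100 = 102.6585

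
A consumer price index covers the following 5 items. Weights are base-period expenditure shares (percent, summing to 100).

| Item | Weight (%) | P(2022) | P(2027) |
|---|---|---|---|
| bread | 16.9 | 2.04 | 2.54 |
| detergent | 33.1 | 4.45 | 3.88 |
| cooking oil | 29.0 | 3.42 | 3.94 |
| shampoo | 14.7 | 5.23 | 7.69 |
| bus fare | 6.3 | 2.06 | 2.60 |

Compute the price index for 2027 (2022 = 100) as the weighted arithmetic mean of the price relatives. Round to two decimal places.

112.88

bread: 16.9 × (2.54/2.04) = 16.9 × 1.245098 = 21.0422
detergent: 33.1 × (3.88/4.45) = 33.1 × 0.871910 = 28.8602
cooking oil: 29.0 × (3.94/3.42) = 29.0 × 1.152047 = 33.4094
shampoo: 14.7 × (7.69/5.23) = 14.7 × 1.470363 = 21.6143
bus fare: 6.3 × (2.60/2.06) = 6.3 × 1.262136 = 7.9515
Index = Σ wᵢ·(p₁ᵢ/p₀ᵢ) = 21.0422 + 28.8602 + 33.4094 + 21.6143 + 7.9515 = 112.8775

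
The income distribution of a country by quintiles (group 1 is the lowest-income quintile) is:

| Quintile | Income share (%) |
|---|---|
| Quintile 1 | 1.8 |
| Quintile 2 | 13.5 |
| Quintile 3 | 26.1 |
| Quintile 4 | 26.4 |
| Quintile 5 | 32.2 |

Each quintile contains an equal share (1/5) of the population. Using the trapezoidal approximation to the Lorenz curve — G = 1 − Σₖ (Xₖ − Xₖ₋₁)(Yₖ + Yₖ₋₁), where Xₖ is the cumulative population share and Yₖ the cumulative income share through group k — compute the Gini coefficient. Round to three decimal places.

Cumulative income shares Yₖ: 0.0180, 0.1530, 0.4140, 0.6780, 1.0000
Σ (Xₖ−Xₖ₋₁)(Yₖ+Yₖ₋₁) = (1/5)(0.0180+0.0000) + (1/5)(0.1530+0.0180) + (1/5)(0.4140+0.1530) + (1/5)(0.6780+0.4140) + (1/5)(1.0000+0.6780)
  = 0.0036 + 0.0342 + 0.1134 + 0.2184 + 0.3356 = 0.7052
G = 1 − 0.7052 = 0.2948

0.295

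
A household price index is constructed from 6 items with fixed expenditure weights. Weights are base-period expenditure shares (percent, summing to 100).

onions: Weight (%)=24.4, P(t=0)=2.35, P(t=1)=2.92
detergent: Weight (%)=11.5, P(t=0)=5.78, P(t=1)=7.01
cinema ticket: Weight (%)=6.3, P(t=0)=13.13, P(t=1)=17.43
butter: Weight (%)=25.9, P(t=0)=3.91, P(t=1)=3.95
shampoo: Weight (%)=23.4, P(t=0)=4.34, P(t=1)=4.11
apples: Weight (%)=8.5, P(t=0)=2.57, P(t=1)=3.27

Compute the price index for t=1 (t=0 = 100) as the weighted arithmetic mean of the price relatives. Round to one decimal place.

111.8

onions: 24.4 × (2.92/2.35) = 24.4 × 1.242553 = 30.3183
detergent: 11.5 × (7.01/5.78) = 11.5 × 1.212803 = 13.9472
cinema ticket: 6.3 × (17.43/13.13) = 6.3 × 1.327494 = 8.3632
butter: 25.9 × (3.95/3.91) = 25.9 × 1.010230 = 26.1650
shampoo: 23.4 × (4.11/4.34) = 23.4 × 0.947005 = 22.1599
apples: 8.5 × (3.27/2.57) = 8.5 × 1.272374 = 10.8152
Index = Σ wᵢ·(p₁ᵢ/p₀ᵢ) = 30.3183 + 13.9472 + 8.3632 + 26.1650 + 22.1599 + 10.8152 = 111.7688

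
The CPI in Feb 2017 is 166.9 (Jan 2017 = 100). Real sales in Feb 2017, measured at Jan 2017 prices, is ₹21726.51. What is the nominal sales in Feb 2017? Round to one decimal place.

Nominal = Real × (Index/100) = 21726.51 × (166.9/100)
        = 21726.51 × 1.669 = 36261.5452

36261.5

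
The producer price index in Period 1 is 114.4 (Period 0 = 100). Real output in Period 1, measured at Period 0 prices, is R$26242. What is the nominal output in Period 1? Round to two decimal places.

30020.85

Nominal = Real × (Index/100) = 26242 × (114.4/100)
        = 26242 × 1.144 = 30020.8480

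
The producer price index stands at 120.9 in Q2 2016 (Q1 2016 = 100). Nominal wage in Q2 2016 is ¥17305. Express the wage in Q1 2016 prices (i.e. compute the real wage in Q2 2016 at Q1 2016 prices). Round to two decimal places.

14313.48

Real = Nominal ÷ (Index/100) = 17305 ÷ (120.9/100)
     = 17305 ÷ 1.209 = 14313.4822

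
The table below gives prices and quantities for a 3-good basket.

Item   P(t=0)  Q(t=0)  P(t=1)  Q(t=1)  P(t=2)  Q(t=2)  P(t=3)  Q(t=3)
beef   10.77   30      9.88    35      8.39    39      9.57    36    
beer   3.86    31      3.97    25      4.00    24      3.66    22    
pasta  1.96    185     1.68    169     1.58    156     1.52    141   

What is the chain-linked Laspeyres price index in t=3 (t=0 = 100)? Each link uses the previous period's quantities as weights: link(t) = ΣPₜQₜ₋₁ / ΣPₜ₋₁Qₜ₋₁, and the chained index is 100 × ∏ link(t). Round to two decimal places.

85.68

Link t=0→t=1:
ΣP(t=1)Q(t=0) = 9.88×30 + 3.97×31 + 1.68×185 = 296.4 + 123.07 + 310.8 = 730.27
ΣP(t=0)Q(t=0) = 10.77×30 + 3.86×31 + 1.96×185 = 323.1 + 119.66 + 362.6 = 805.36
link = 730.27/805.36 = 0.906762
Link t=1→t=2:
ΣP(t=2)Q(t=1) = 8.39×35 + 4.00×25 + 1.58×169 = 293.65 + 100 + 267.02 = 660.67
ΣP(t=1)Q(t=1) = 9.88×35 + 3.97×25 + 1.68×169 = 345.8 + 99.25 + 283.92 = 728.97
link = 660.67/728.97 = 0.906306
Link t=2→t=3:
ΣP(t=3)Q(t=2) = 9.57×39 + 3.66×24 + 1.52×156 = 373.23 + 87.84 + 237.12 = 698.19
ΣP(t=2)Q(t=2) = 8.39×39 + 4.00×24 + 1.58×156 = 327.21 + 96 + 246.48 = 669.69
link = 698.19/669.69 = 1.042557
Chained index = 100 × 0.906762 × 0.906306 × 1.042557 = 85.6778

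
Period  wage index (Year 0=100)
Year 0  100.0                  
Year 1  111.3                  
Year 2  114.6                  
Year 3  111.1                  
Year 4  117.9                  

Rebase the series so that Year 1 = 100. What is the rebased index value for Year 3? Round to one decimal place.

Rebased(Year 3) = 111.1 / 111.3 × 100 = 99.8203

99.8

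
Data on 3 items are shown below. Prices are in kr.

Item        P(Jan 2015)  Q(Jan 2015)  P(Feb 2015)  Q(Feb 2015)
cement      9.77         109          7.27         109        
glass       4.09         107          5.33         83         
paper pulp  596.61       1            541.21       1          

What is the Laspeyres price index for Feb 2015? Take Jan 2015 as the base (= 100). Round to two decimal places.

Laspeyres price index uses base-period quantities as weights.
ΣP(Feb 2015)·Q(Jan 2015) = 7.27×109 + 5.33×107 + 541.21×1 = 792.43 + 570.31 + 541.21 = 1903.95
ΣP(Jan 2015)·Q(Jan 2015) = 9.77×109 + 4.09×107 + 596.61×1 = 1064.93 + 437.63 + 596.61 = 2099.17
Index = 1903.95 / 2099.17 × 100 = 90.7001

90.70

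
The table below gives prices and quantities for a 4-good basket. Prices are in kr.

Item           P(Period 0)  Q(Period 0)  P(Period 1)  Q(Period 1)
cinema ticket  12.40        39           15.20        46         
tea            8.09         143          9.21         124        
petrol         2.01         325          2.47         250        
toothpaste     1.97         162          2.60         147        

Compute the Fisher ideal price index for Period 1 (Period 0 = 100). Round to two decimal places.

Laspeyres component (base-period weights):
ΣP(Period 1)Q(Period 0) = 15.20×39 + 9.21×143 + 2.47×325 + 2.60×162 = 592.8 + 1317.03 + 802.75 + 421.2 = 3133.78
ΣP(Period 0)Q(Period 0) = 12.40×39 + 8.09×143 + 2.01×325 + 1.97×162 = 483.6 + 1156.87 + 653.25 + 319.14 = 2612.86
L = 3133.78 / 2612.86 × 100 = 119.9368
Paasche component (current-period weights):
ΣP(Period 1)Q(Period 1) = 15.20×46 + 9.21×124 + 2.47×250 + 2.60×147 = 699.2 + 1142.04 + 617.5 + 382.2 = 2840.94
ΣP(Period 0)Q(Period 1) = 12.40×46 + 8.09×124 + 2.01×250 + 1.97×147 = 570.4 + 1003.16 + 502.5 + 289.59 = 2365.65
P = 2840.94 / 2365.65 × 100 = 120.0913
Fisher = √(L × P) = √(119.9368 × 120.0913) = 120.0140

120.01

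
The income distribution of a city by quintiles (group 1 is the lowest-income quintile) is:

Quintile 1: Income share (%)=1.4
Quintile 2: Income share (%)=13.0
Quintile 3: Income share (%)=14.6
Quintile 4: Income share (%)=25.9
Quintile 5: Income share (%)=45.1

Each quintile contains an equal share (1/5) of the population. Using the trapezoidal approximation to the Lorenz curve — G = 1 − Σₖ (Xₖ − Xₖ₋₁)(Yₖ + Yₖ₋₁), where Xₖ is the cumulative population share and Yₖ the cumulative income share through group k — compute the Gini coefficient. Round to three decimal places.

Cumulative income shares Yₖ: 0.0140, 0.1440, 0.2900, 0.5490, 1.0000
Σ (Xₖ−Xₖ₋₁)(Yₖ+Yₖ₋₁) = (1/5)(0.0140+0.0000) + (1/5)(0.1440+0.0140) + (1/5)(0.2900+0.1440) + (1/5)(0.5490+0.2900) + (1/5)(1.0000+0.5490)
  = 0.0028 + 0.0316 + 0.0868 + 0.1678 + 0.3098 = 0.5988
G = 1 − 0.5988 = 0.4012

0.401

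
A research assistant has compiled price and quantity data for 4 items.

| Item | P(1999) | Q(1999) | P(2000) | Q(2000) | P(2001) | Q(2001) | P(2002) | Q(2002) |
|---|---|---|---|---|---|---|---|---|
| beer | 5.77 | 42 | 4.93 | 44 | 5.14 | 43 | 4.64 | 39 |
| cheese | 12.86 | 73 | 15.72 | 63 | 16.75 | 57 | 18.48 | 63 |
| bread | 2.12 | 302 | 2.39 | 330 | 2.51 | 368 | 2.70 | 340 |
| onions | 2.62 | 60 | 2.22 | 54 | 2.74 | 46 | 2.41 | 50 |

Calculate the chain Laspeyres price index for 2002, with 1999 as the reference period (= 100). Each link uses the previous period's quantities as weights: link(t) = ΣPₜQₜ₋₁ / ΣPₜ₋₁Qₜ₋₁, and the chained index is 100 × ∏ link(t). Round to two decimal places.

Link 1999→2000:
ΣP(2000)Q(1999) = 4.93×42 + 15.72×73 + 2.39×302 + 2.22×60 = 207.06 + 1147.56 + 721.78 + 133.2 = 2209.6
ΣP(1999)Q(1999) = 5.77×42 + 12.86×73 + 2.12×302 + 2.62×60 = 242.34 + 938.78 + 640.24 + 157.2 = 1978.56
link = 2209.6/1978.56 = 1.116772
Link 2000→2001:
ΣP(2001)Q(2000) = 5.14×44 + 16.75×63 + 2.51×330 + 2.74×54 = 226.16 + 1055.25 + 828.3 + 147.96 = 2257.67
ΣP(2000)Q(2000) = 4.93×44 + 15.72×63 + 2.39×330 + 2.22×54 = 216.92 + 990.36 + 788.7 + 119.88 = 2115.86
link = 2257.67/2115.86 = 1.067022
Link 2001→2002:
ΣP(2002)Q(2001) = 4.64×43 + 18.48×57 + 2.70×368 + 2.41×46 = 199.52 + 1053.36 + 993.6 + 110.86 = 2357.34
ΣP(2001)Q(2001) = 5.14×43 + 16.75×57 + 2.51×368 + 2.74×46 = 221.02 + 954.75 + 923.68 + 126.04 = 2225.49
link = 2357.34/2225.49 = 1.059245
Chained index = 100 × 1.116772 × 1.067022 × 1.059245 = 126.2219

126.22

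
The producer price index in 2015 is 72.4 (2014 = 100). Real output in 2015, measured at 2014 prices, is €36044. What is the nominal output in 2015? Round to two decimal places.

Nominal = Real × (Index/100) = 36044 × (72.4/100)
        = 36044 × 0.724 = 26095.8560

26095.86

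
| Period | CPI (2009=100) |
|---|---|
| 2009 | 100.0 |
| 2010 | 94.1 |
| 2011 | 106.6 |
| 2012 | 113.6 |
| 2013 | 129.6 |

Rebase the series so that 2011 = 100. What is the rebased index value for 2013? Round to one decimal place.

Rebased(2013) = 129.6 / 106.6 × 100 = 121.5760

121.6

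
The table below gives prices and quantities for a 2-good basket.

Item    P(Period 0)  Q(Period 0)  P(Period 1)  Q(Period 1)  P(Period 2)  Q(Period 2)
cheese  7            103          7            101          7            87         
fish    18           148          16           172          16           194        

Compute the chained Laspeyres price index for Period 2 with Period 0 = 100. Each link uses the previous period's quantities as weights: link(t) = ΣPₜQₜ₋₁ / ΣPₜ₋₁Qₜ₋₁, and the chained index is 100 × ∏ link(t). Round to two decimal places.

91.26

Link Period 0→Period 1:
ΣP(Period 1)Q(Period 0) = 7×103 + 16×148 = 721 + 2368 = 3089
ΣP(Period 0)Q(Period 0) = 7×103 + 18×148 = 721 + 2664 = 3385
link = 3089/3385 = 0.912555
Link Period 1→Period 2:
ΣP(Period 2)Q(Period 1) = 7×101 + 16×172 = 707 + 2752 = 3459
ΣP(Period 1)Q(Period 1) = 7×101 + 16×172 = 707 + 2752 = 3459
link = 3459/3459 = 1.000000
Chained index = 100 × 0.912555 × 1.000000 = 91.2555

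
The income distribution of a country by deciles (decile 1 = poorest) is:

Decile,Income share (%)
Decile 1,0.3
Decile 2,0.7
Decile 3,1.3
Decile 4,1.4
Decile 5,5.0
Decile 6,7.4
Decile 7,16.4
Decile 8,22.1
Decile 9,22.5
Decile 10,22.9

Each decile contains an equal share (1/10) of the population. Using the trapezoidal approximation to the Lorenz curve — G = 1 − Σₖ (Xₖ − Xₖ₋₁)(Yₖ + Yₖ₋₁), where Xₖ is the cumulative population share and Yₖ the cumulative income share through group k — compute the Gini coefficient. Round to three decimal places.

Cumulative income shares Yₖ: 0.0030, 0.0100, 0.0230, 0.0370, 0.0870, 0.1610, 0.3250, 0.5460, 0.7710, 1.0000
Σ (Xₖ−Xₖ₋₁)(Yₖ+Yₖ₋₁) = (1/10)(0.0030+0.0000) + (1/10)(0.0100+0.0030) + (1/10)(0.0230+0.0100) + (1/10)(0.0370+0.0230) + (1/10)(0.0870+0.0370) + (1/10)(0.1610+0.0870) + (1/10)(0.3250+0.1610) + (1/10)(0.5460+0.3250) + (1/10)(0.7710+0.5460) + (1/10)(1.0000+0.7710)
  = 0.0003 + 0.0013 + 0.0033 + 0.0060 + 0.0124 + 0.0248 + 0.0486 + 0.0871 + 0.1317 + 0.1771 = 0.4926
G = 1 − 0.4926 = 0.5074

0.507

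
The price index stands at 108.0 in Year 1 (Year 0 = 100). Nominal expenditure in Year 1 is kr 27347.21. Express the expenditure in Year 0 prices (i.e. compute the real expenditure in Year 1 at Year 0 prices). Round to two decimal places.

25321.49

Real = Nominal ÷ (Index/100) = 27347.21 ÷ (108.0/100)
     = 27347.21 ÷ 1.080 = 25321.4907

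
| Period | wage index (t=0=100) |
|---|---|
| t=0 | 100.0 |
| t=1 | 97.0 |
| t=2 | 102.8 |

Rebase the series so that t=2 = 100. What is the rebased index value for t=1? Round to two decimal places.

94.36

Rebased(t=1) = 97.0 / 102.8 × 100 = 94.3580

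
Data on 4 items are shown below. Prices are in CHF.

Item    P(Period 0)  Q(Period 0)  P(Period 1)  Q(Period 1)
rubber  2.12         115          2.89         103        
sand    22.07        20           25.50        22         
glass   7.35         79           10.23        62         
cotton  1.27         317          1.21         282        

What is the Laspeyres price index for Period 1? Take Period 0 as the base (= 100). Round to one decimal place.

Laspeyres price index uses base-period quantities as weights.
ΣP(Period 1)·Q(Period 0) = 2.89×115 + 25.50×20 + 10.23×79 + 1.21×317 = 332.35 + 510 + 808.17 + 383.57 = 2034.09
ΣP(Period 0)·Q(Period 0) = 2.12×115 + 22.07×20 + 7.35×79 + 1.27×317 = 243.8 + 441.4 + 580.65 + 402.59 = 1668.44
Index = 2034.09 / 1668.44 × 100 = 121.9157

121.9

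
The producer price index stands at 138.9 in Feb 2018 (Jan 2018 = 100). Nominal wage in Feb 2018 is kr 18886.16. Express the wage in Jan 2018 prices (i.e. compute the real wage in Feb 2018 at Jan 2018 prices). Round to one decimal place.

Real = Nominal ÷ (Index/100) = 18886.16 ÷ (138.9/100)
     = 18886.16 ÷ 1.389 = 13596.9474

13596.9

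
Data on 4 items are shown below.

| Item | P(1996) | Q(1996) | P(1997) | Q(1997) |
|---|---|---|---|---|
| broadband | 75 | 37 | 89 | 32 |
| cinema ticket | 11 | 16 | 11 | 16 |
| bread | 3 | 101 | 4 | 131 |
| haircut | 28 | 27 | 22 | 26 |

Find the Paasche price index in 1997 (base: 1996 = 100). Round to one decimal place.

111.4

Paasche price index uses current-period quantities as weights.
ΣP(1997)·Q(1997) = 89×32 + 11×16 + 4×131 + 22×26 = 2848 + 176 + 524 + 572 = 4120
ΣP(1996)·Q(1997) = 75×32 + 11×16 + 3×131 + 28×26 = 2400 + 176 + 393 + 728 = 3697
Index = 4120 / 3697 × 100 = 111.4417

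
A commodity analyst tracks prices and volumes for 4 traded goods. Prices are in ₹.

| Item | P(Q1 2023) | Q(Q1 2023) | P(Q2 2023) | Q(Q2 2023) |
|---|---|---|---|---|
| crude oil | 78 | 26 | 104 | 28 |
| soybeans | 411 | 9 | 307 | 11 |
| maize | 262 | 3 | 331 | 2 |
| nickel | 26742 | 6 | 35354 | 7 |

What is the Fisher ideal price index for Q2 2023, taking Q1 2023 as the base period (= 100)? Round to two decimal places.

130.89

Laspeyres component (base-period weights):
ΣP(Q2 2023)Q(Q1 2023) = 104×26 + 307×9 + 331×3 + 35354×6 = 2704 + 2763 + 993 + 212124 = 218584
ΣP(Q1 2023)Q(Q1 2023) = 78×26 + 411×9 + 262×3 + 26742×6 = 2028 + 3699 + 786 + 160452 = 166965
L = 218584 / 166965 × 100 = 130.9161
Paasche component (current-period weights):
ΣP(Q2 2023)Q(Q2 2023) = 104×28 + 307×11 + 331×2 + 35354×7 = 2912 + 3377 + 662 + 247478 = 254429
ΣP(Q1 2023)Q(Q2 2023) = 78×28 + 411×11 + 262×2 + 26742×7 = 2184 + 4521 + 524 + 187194 = 194423
P = 254429 / 194423 × 100 = 130.8636
Fisher = √(L × P) = √(130.9161 × 130.8636) = 130.8898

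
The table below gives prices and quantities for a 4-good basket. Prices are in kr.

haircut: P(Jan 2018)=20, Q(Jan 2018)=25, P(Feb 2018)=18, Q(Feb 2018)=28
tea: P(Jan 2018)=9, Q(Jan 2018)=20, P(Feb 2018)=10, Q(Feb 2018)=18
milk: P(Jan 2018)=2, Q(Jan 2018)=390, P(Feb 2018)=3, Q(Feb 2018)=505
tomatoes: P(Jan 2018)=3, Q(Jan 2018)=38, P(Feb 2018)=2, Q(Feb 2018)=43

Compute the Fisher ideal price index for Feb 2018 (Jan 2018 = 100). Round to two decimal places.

121.61

Laspeyres component (base-period weights):
ΣP(Feb 2018)Q(Jan 2018) = 18×25 + 10×20 + 3×390 + 2×38 = 450 + 200 + 1170 + 76 = 1896
ΣP(Jan 2018)Q(Jan 2018) = 20×25 + 9×20 + 2×390 + 3×38 = 500 + 180 + 780 + 114 = 1574
L = 1896 / 1574 × 100 = 120.4574
Paasche component (current-period weights):
ΣP(Feb 2018)Q(Feb 2018) = 18×28 + 10×18 + 3×505 + 2×43 = 504 + 180 + 1515 + 86 = 2285
ΣP(Jan 2018)Q(Feb 2018) = 20×28 + 9×18 + 2×505 + 3×43 = 560 + 162 + 1010 + 129 = 1861
P = 2285 / 1861 × 100 = 122.7834
Fisher = √(L × P) = √(120.4574 × 122.7834) = 121.6149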